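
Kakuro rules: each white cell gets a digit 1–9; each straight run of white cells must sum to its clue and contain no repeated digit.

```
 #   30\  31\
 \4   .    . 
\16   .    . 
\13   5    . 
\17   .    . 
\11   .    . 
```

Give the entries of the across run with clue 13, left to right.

4 in 2 cells must be {1,3}; 16 in 2 cells must be {7,9}; 17 in 2 cells must be {8,9}.
R3C2 = 13 − 5 = 8 completes the 13 across.

5, 8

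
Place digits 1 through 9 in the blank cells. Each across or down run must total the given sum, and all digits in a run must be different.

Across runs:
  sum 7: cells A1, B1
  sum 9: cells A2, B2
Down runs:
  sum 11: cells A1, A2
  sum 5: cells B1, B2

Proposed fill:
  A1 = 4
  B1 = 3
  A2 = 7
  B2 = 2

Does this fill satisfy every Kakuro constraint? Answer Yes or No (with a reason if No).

Across: 4+3=7; 7+2=9. Down: 4+7=11; 3+2=5. No digit repeats within any run.

Yes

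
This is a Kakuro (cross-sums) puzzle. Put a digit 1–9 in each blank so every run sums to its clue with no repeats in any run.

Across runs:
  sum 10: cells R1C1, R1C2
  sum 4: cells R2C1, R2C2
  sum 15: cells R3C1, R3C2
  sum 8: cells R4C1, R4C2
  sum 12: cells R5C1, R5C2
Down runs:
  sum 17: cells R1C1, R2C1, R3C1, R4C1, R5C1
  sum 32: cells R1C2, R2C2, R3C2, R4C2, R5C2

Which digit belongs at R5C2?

7

4 in 2 cells must be {1,3}.
Only 3 fits R2C2 under both its across sum 4 and down sum 32.
R2C1 = 4 − 3 = 1 completes the 4 across.
Nothing is forced directly, so branch on R4C2, whose candidates are 5 or 7. If R4C2 = 7: then R4C1 would have to be in {1} for the 8 across but in {2,3,4,5,6,7} for the 17 down — contradiction. So R4C2 = 5.
R4C1 = 8 − 5 = 3 completes the 8 across.
No cell is forced outright now. R3C1 can only be 6 or 7 (the digits allowed by both its 15 across and its 17 down). If R3C1 = 7: that forces R3C2 = 8, R5C1 = 4, after which R5C2 would have to be in {8} for the 12 across but in {7,9} for the 32 down — contradiction. So R3C1 = 6.
Given what's placed, R1C1 must be 2 to fit the 10 across and 17 down.
R1C2 = 10 − 2 = 8 completes the 10 across.
R3C2 = 15 − 6 = 9 completes the 15 across.
R5C1 = 17 − 12 = 5 completes the 17 down.
R5C2 = 12 − 5 = 7 completes the 12 across.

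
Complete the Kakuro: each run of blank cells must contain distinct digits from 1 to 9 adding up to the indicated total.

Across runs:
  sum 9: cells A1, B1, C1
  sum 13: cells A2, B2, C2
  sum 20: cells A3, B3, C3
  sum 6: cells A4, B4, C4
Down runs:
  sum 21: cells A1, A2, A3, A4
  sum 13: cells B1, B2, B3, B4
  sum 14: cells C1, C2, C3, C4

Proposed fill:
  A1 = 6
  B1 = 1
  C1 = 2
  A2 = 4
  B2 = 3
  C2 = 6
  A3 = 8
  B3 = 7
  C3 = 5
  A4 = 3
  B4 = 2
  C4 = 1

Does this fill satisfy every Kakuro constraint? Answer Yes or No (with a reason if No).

Yes

Across: 6+1+2=9; 4+3+6=13; 8+7+5=20; 3+2+1=6. Down: 6+4+8+3=21; 1+3+7+2=13; 2+6+5+1=14. No digit repeats within any run.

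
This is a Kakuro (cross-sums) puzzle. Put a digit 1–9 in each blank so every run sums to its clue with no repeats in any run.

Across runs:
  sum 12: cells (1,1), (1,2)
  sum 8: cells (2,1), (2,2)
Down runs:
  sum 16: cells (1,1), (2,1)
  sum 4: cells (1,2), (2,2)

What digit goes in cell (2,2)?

1

16 in 2 cells must be {7,9}; 4 in 2 cells must be {1,3}.
The 12 across and the 4 down share only 3, so (1,2) = 3.
The 8 across and the 16 down share only 7, so (2,1) = 7.
(2,2) = 8 − 7 = 1 completes the 8 across.
(1,1) = 12 − 3 = 9 completes the 12 across.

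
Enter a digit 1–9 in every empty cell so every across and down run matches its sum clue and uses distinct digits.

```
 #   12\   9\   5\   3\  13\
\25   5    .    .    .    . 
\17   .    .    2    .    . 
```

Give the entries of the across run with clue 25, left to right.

3 in 2 cells must be {1,2}.
R1C3 = 5 − 2 = 3 completes the 5 down.
R2C1 = 12 − 5 = 7 completes the 12 down.
Given what's placed, R2C4 must be 1 to fit the 17 across and 3 down.
Given what's placed, R2C5 must be 4 to fit the 17 across and 13 down.
R1C4 = 3 − 1 = 2 completes the 3 down.
R1C5 = 13 − 4 = 9 completes the 13 down.
R2C2 = 17 − 14 = 3 completes the 17 across.
R1C2 = 25 − 19 = 6 completes the 25 across.

5 6 3 2 9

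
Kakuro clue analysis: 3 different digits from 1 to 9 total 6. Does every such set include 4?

No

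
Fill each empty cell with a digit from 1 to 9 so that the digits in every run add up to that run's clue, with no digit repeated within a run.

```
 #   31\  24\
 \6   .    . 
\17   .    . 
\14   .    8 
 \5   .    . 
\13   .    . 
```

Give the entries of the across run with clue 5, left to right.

3, 2

17 in 2 cells must be {8,9}.
Given what's placed, R2C2 must be 9 to fit the 17 across and 24 down.
R3C1 = 14 − 8 = 6 completes the 14 across.
R5C2 = 4: the only remaining digit allowed by both the 13 across and the 24 down.
R2C1 = 17 − 9 = 8 completes the 17 across.
R5C1 = 13 − 4 = 9 completes the 13 across.
Nothing is forced directly, so branch on R1C1, whose candidates are 1 or 5. If R1C1 = 1: then R1C2 would have to be in {5} for the 6 across but in {1,2} for the 24 down — contradiction. So R1C1 = 5.
R1C2 = 6 − 5 = 1 completes the 6 across.
R4C1 = 31 − 28 = 3 completes the 31 down.
R4C2 = 5 − 3 = 2 completes the 5 across.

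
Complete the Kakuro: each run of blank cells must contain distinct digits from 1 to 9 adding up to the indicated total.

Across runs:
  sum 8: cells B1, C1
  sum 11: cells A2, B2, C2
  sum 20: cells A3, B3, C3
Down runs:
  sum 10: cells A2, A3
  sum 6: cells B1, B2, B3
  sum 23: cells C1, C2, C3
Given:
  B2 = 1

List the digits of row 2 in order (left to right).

2 1 8

6 in 3 cells must be {1,2,3}; 23 in 3 cells must be {6,8,9}.
The 8 across and the 23 down share only 6, so C1 = 6.
C2 = 8: the only remaining digit allowed by both the 11 across and the 23 down.
Given what's placed, B3 must be 3 to fit the 20 across and 6 down.
C3 = 23 − 14 = 9 completes the 23 down.
B1 = 8 − 6 = 2 completes the 8 across.
A2 = 11 − 9 = 2 completes the 11 across.
A3 = 20 − 12 = 8 completes the 20 across.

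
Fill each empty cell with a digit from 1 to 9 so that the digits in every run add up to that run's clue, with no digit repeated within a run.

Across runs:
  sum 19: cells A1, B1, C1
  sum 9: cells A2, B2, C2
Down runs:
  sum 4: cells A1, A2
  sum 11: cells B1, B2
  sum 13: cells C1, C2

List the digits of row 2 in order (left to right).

4 in 2 cells must be {1,3}.
The 19 across and the 4 down share only 3, so A1 = 3.
A2 = 4 − 3 = 1 completes the 4 down.
Nothing is forced directly, so branch on C2, whose candidates are 5 or 6. If C2 = 5: then C1 would have to be in {7,9} for the 19 across but in {8} for the 13 down — contradiction. So C2 = 6.
C1 = 13 − 6 = 7 completes the 13 down.
B2 = 9 − 7 = 2 completes the 9 across.
B1 = 19 − 10 = 9 completes the 19 across.

1, 2, 6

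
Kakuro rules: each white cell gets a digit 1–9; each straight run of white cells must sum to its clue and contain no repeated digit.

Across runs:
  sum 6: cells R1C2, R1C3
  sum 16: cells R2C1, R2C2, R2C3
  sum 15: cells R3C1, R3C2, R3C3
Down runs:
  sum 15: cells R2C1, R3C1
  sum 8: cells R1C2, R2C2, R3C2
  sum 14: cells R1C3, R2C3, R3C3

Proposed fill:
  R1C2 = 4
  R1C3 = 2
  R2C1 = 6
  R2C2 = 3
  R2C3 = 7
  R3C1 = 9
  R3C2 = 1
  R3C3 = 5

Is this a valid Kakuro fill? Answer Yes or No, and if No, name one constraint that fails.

Yes

Across: 4+2=6; 6+3+7=16; 9+1+5=15. Down: 6+9=15; 4+3+1=8; 2+7+5=14. No digit repeats within any run.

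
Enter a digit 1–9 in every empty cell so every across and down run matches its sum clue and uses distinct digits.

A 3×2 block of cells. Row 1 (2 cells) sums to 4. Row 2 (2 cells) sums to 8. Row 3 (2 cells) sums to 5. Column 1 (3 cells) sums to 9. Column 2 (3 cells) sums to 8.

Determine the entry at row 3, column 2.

4 in 2 cells must be {1,3}.
Nothing is forced directly, so branch on (1,1), whose candidates are 1 or 3. If (1,1) = 1: that forces (1,2) = 3, (2,2) = 1, (3,2) = 4, after which (2,1) would have to be in {7} for the 8 across but in {2,3,5,6} for the 9 down — contradiction. So (1,1) = 3.
(1,2) = 4 − 3 = 1 completes the 4 across.
Nothing is forced directly, so branch on (2,1), whose candidates are 1 or 2 or 5. If (2,1) = 1: then (2,2) would have to be in {7} for the 8 across but in {2,3,4,5} for the 8 down — contradiction. If (2,1) = 2: then (2,2) would have to be in {6} for the 8 across but in {2,3,4,5} for the 8 down — contradiction. So (2,1) = 5.
(2,2) = 8 − 5 = 3 completes the 8 across.
(3,1) = 9 − 8 = 1 completes the 9 down.
(3,2) = 5 − 1 = 4 completes the 5 across.

4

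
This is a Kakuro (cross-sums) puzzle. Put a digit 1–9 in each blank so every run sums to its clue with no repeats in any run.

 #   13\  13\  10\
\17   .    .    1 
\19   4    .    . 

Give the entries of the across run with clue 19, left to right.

4 6 9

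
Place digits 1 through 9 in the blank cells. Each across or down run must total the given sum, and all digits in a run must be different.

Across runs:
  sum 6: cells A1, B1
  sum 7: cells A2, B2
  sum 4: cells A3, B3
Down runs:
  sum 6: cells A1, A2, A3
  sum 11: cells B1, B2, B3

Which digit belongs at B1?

4

4 in 2 cells must be {1,3}; 6 in 3 cells must be {1,2,3}.
Nothing is forced directly, so branch on A1, whose candidates are 1 or 2. If A1 = 1: that forces B1 = 5, A3 = 3, after which B3 would have to be in {1} for the 4 across but in {2,4} for the 11 down — contradiction. So A1 = 2.
B1 = 6 − 2 = 4 completes the 6 across.
Given what's placed, B3 must be 1 to fit the 4 across and 11 down.
B2 = 11 − 5 = 6 completes the 11 down.
A3 = 4 − 1 = 3 completes the 4 across.
A2 = 7 − 6 = 1 completes the 7 across.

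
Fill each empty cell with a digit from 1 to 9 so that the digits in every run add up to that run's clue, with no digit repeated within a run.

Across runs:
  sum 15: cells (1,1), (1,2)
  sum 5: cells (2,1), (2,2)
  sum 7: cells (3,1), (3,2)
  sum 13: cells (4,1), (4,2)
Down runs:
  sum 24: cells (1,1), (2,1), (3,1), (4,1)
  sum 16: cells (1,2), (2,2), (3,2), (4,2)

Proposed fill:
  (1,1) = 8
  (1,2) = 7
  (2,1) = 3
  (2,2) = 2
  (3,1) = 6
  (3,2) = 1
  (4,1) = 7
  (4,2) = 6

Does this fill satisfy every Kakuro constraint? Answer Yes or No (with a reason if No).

Across: 8+7=15; 3+2=5; 6+1=7; 7+6=13. Down: 8+3+6+7=24; 7+2+1+6=16. No digit repeats within any run.

Yes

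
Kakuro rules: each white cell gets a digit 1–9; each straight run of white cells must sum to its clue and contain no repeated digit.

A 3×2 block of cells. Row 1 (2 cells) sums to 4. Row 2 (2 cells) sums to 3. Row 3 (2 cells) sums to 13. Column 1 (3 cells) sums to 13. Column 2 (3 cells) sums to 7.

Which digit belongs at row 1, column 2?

4 in 2 cells must be {1,3}; 3 in 2 cells must be {1,2}; 7 in 3 cells must be {1,2,4}.
The 4 across and the 7 down share only 1, so (1,2) = 1.
Given what's placed, (2,2) must be 2 to fit the 3 across and 7 down.
(3,2) = 7 − 3 = 4 completes the 7 down.
(1,1) = 4 − 1 = 3 completes the 4 across.
(2,1) = 3 − 2 = 1 completes the 3 across.
(3,1) = 13 − 4 = 9 completes the 13 across.

1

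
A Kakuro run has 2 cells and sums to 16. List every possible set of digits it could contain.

2 distinct digits from 1–9 sum between 3 and 17.
Only one set works: {7,9}.

{7,9}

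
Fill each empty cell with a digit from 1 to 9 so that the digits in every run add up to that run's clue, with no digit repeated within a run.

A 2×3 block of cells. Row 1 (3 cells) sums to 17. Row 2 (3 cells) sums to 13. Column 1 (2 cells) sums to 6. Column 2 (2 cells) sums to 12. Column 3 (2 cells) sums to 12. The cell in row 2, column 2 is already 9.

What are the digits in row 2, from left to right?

(1,2) = 12 − 9 = 3 completes the 12 down.
(2,1) = 1: the only remaining digit allowed by both the 13 across and the 6 down.
(2,3) = 13 − 10 = 3 completes the 13 across.
(1,1) = 6 − 1 = 5 completes the 6 down.
(1,3) = 17 − 8 = 9 completes the 17 across.

1 9 3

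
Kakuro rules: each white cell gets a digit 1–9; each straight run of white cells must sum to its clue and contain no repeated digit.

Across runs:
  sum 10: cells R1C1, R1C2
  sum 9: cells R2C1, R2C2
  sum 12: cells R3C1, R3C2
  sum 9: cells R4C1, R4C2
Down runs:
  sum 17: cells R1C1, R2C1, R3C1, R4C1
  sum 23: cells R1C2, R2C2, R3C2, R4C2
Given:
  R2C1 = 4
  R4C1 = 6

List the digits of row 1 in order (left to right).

2 8

Given what's placed, R1C1 must be 2 to fit the 10 across and 17 down.
R1C2 = 10 − 2 = 8 completes the 10 across.
R2C2 = 9 − 4 = 5 completes the 9 across.
R3C1 = 17 − 12 = 5 completes the 17 down.
R3C2 = 12 − 5 = 7 completes the 12 across.
R4C2 = 9 − 6 = 3 completes the 9 across.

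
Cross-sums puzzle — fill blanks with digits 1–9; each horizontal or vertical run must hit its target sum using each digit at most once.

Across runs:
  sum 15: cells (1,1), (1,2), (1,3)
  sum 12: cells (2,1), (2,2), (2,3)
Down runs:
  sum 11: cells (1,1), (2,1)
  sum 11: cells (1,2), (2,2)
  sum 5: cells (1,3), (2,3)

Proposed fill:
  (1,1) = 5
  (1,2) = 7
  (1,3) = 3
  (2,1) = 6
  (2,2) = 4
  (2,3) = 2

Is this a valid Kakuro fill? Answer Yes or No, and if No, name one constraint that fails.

Yes

Across: 5+7+3=15; 6+4+2=12. Down: 5+6=11; 7+4=11; 3+2=5. No digit repeats within any run.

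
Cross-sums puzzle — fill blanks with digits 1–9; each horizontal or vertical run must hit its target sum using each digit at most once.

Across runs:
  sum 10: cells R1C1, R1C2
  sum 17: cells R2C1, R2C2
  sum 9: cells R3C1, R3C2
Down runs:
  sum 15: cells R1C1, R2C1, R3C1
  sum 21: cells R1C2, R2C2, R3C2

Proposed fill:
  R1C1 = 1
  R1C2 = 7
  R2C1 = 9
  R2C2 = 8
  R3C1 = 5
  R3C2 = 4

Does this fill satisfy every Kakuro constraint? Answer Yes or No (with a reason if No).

No — the down run R1C2–R3C2 sums to 19, not 21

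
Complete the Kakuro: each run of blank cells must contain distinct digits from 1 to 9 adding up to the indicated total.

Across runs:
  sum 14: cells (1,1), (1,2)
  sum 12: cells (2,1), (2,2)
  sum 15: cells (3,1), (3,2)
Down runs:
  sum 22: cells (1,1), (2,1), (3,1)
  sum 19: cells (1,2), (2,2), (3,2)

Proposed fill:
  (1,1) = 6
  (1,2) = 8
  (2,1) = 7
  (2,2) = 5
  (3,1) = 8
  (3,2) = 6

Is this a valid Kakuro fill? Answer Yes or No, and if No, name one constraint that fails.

No — the down run (1,1)–(3,1) sums to 21, not 22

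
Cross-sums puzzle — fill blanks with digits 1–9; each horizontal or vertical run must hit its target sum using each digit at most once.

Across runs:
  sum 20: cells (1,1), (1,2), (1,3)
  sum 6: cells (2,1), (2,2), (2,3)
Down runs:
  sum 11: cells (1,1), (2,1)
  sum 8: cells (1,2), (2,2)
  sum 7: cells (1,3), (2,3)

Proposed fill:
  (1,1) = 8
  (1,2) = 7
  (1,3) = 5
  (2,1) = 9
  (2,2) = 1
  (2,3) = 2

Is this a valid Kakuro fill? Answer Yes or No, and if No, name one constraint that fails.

No — the down run (1,1)–(2,1) sums to 17, not 11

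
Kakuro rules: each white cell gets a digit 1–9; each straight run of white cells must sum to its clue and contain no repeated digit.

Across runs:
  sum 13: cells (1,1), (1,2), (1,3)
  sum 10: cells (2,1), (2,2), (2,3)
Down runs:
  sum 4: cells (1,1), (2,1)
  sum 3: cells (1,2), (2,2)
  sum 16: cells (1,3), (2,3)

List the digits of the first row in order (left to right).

4 in 2 cells must be {1,3}; 3 in 2 cells must be {1,2}; 16 in 2 cells must be {7,9}.
The 10 across and the 16 down share only 7, so (2,3) = 7.
(1,3) = 16 − 7 = 9 completes the 16 down.
Given what's placed, (2,1) must be 1 to fit the 10 across and 4 down.
(2,2) = 10 − 8 = 2 completes the 10 across.
(1,1) = 4 − 1 = 3 completes the 4 down.
(1,2) = 13 − 12 = 1 completes the 13 across.

3 1 9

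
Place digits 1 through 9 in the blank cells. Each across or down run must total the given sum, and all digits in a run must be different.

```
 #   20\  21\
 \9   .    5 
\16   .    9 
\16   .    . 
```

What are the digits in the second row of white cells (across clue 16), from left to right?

7 9

16 in 2 cells must be {7,9}.
R1C1 = 9 − 5 = 4 completes the 9 across.
R2C1 = 16 − 9 = 7 completes the 16 across.
R3C1 = 20 − 11 = 9 completes the 20 down.
R3C2 = 16 − 9 = 7 completes the 16 across.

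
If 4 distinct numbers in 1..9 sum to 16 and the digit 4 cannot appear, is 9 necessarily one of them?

Counterexample: {1,2,5,8} sums to 16 under that restriction without using 9.

No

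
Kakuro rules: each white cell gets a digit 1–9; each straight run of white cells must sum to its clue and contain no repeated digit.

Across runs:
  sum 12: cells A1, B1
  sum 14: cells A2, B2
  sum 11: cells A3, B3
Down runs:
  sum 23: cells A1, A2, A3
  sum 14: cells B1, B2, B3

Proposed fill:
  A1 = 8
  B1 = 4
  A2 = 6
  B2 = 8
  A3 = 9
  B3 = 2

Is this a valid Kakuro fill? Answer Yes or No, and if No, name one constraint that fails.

Across: 8+4=12; 6+8=14; 9+2=11. Down: 8+6+9=23; 4+8+2=14. No digit repeats within any run.

Yes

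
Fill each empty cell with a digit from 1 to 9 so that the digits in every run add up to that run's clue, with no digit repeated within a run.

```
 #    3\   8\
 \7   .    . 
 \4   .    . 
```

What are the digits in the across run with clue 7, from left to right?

4 in 2 cells must be {1,3}; 3 in 2 cells must be {1,2}.
The 4 across and the 3 down share only 1, so R2C1 = 1.
R2C2 = 4 − 1 = 3 completes the 4 across.
R1C1 = 3 − 1 = 2 completes the 3 down.
R1C2 = 7 − 2 = 5 completes the 7 across.

2 5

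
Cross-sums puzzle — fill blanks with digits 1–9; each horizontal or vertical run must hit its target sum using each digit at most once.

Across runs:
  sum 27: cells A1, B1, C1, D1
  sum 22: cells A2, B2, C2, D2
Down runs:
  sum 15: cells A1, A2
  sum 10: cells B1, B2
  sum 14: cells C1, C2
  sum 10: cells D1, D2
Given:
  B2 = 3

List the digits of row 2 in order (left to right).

6 3 9 4

B1 = 10 − 3 = 7 completes the 10 down.
Nothing is forced directly, so branch on A1, whose candidates are 6 or 8 or 9. If A1 = 6: that forces D1 = 9, A2 = 9, after which D2 would have to be in {2,4,6,8} for the 22 across but in {1} for the 10 down — contradiction. If A1 = 8: that forces C1 = 9, D1 = 3, A2 = 7, after which C2 would have to be in {4,8} for the 22 across but in {5} for the 14 down — contradiction. So A1 = 9.
A2 = 15 − 9 = 6 completes the 15 down.
Nothing is forced directly, so branch on D2, whose candidates are 4 or 8 or 9. If D2 = 8: then D1 would have to be in {3,5,6,8} for the 27 across but in {2} for the 10 down — contradiction. If D2 = 9: then D1 would have to be in {3,5,6,8} for the 27 across but in {1} for the 10 down — contradiction. So D2 = 4.
D1 = 10 − 4 = 6 completes the 10 down.
C2 = 22 − 13 = 9 completes the 22 across.
C1 = 27 − 22 = 5 completes the 27 across.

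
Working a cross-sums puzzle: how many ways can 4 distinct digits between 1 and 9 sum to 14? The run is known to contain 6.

2

4 distinct digits from 1–9 sum between 10 and 30.
Keeping only sets containing 6.
Enumerating: {1,2,5,6}, {1,3,4,6}.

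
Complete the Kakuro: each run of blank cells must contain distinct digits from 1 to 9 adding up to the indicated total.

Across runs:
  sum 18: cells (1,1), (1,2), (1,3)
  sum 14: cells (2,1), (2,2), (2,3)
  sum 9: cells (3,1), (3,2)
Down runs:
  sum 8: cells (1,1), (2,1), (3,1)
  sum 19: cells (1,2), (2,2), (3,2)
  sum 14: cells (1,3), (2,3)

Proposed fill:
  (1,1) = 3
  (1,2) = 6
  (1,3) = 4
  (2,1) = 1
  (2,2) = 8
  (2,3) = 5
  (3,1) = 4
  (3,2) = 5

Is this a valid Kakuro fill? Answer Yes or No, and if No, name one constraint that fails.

No — the down run (1,3)–(2,3) sums to 9, not 14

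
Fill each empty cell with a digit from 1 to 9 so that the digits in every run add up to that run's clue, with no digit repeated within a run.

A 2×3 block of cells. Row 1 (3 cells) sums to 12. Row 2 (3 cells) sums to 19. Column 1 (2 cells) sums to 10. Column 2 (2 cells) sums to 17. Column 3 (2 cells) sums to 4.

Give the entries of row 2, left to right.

7 9 3

17 in 2 cells must be {8,9}; 4 in 2 cells must be {1,3}.
The 19 across and the 4 down share only 3, so (2,3) = 3.
(1,3) = 4 − 3 = 1 completes the 4 down.
Given what's placed, (2,2) must be 9 to fit the 19 across and 17 down.
(1,2) = 17 − 9 = 8 completes the 17 down.
(2,1) = 19 − 12 = 7 completes the 19 across.
(1,1) = 12 − 9 = 3 completes the 12 across.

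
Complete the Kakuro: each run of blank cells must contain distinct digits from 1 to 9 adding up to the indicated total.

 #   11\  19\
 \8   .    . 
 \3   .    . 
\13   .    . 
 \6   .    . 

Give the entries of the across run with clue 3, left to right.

3 in 2 cells must be {1,2}; 11 in 4 cells must be {1,2,3,5}.
Only 5 fits R3C1 under both its across sum 13 and down sum 11.
R3C2 = 13 − 5 = 8 completes the 13 across.
Nothing is forced directly, so branch on R2C1, whose candidates are 1 or 2. If R2C1 = 2: that forces R2C2 = 1, R4C1 = 1, after which R4C2 would have to be in {5} for the 6 across but in {3,4,6,7} for the 19 down — contradiction. So R2C1 = 1.
R2C2 = 3 − 1 = 2 completes the 3 across.

1, 2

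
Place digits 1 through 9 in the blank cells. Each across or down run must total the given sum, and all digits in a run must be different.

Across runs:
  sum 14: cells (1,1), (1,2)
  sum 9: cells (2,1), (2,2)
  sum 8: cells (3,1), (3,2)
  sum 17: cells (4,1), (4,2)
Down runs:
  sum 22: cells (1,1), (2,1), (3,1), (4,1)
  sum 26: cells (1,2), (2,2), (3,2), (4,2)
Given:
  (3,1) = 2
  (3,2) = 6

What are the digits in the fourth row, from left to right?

9 8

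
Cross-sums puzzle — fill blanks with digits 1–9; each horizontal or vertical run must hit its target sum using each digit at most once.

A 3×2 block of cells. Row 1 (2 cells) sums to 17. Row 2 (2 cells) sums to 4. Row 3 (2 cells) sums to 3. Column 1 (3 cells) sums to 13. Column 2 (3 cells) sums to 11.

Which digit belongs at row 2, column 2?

17 in 2 cells must be {8,9}; 4 in 2 cells must be {1,3}; 3 in 2 cells must be {1,2}.
The 17 across and the 11 down share only 8, so (1,2) = 8.
Given what's placed, (2,2) must be 1 to fit the 4 across and 11 down.
(3,2) = 11 − 9 = 2 completes the 11 down.
(1,1) = 17 − 8 = 9 completes the 17 across.
(2,1) = 4 − 1 = 3 completes the 4 across.
(3,1) = 3 − 2 = 1 completes the 3 across.

1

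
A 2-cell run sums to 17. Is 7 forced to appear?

The only way to make 17 from 2 distinct digits is {8,9}, which does not contain 7.

No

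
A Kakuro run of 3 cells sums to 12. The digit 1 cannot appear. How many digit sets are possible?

3

3 distinct digits from 1–9 sum between 6 and 24.
Dropping sets that contain 1.
Enumerating: {2,3,7}, {2,4,6}, {3,4,5}.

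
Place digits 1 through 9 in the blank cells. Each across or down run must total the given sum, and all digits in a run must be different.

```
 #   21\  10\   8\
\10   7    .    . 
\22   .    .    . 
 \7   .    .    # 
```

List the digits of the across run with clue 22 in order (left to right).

Nothing is forced directly, so branch on R1C2, whose candidates are 1 or 2. If R1C2 = 2: that forces R1C3 = 1, R2C3 = 7, after which R2C2 would have to be in {6,9} for the 22 across but in {1,3,5,7} for the 10 down — contradiction. So R1C2 = 1.
R1C3 = 10 − 8 = 2 completes the 10 across.
R2C3 = 8 − 2 = 6 completes the 8 down.
Given what's placed, R2C1 must be 9 to fit the 22 across and 21 down.
R2C2 = 22 − 15 = 7 completes the 22 across.
R3C1 = 21 − 16 = 5 completes the 21 down.
R3C2 = 7 − 5 = 2 completes the 7 across.

9, 7, 6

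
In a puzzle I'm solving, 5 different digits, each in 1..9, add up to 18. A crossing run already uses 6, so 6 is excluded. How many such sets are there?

2

5 distinct digits from 1–9 sum between 15 and 35.
Dropping sets that contain 6.
Enumerating: {1,2,3,4,8}, {1,2,3,5,7}.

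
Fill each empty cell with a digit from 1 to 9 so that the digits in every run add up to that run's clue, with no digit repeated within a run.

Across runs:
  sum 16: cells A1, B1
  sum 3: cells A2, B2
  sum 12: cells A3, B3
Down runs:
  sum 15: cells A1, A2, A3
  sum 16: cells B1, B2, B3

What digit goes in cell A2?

2

16 in 2 cells must be {7,9}; 3 in 2 cells must be {1,2}.
Nothing is forced directly, so branch on A2, whose candidates are 1 or 2. If A2 = 1: that forces A1 = 9, B1 = 7, after which B2 would have to be in {2} for the 3 across but in {1,3,4,5,6,8} for the 16 down — contradiction. So A2 = 2.
B2 = 3 − 2 = 1 completes the 3 across.
Nothing is forced directly, so branch on A1, whose candidates are 7 or 9. If A1 = 7: that forces B1 = 9, after which A3 would have to be in {3,4,5,7,8,9} for the 12 across but in {6} for the 15 down — contradiction. So A1 = 9.
B1 = 16 − 9 = 7 completes the 16 across.
A3 = 15 − 11 = 4 completes the 15 down.
B3 = 12 − 4 = 8 completes the 12 across.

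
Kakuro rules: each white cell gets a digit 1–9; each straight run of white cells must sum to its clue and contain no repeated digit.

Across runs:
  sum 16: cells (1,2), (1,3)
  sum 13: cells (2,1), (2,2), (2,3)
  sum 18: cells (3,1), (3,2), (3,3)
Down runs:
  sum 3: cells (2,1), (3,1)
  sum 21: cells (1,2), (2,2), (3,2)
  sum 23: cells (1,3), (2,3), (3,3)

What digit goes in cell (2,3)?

16 in 2 cells must be {7,9}; 3 in 2 cells must be {1,2}; 23 in 3 cells must be {6,8,9}.
Only 9 fits (1,3) under both its across sum 16 and down sum 23.
(1,2) = 16 − 9 = 7 completes the 16 across.
Nothing is forced directly, so branch on (2,3), whose candidates are 6 or 8. If (2,3) = 8: then (2,2) would have to be in {1,2,3,4} for the 13 across but in {5,6,8,9} for the 21 down — contradiction. So (2,3) = 6.

6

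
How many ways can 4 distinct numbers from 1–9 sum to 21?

11

4 distinct digits from 1–9 sum between 10 and 30.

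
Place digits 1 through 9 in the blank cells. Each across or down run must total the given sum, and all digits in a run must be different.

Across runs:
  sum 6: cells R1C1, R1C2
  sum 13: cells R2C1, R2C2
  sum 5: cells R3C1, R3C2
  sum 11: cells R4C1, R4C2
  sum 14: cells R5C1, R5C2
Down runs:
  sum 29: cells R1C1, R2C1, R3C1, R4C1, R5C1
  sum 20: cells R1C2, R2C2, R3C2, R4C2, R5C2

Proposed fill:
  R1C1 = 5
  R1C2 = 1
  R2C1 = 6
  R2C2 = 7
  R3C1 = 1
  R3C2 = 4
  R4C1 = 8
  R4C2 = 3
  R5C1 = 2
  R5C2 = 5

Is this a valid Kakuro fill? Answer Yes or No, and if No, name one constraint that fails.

No — the down run R1C1–R5C1 sums to 22, not 29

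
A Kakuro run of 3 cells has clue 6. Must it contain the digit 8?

No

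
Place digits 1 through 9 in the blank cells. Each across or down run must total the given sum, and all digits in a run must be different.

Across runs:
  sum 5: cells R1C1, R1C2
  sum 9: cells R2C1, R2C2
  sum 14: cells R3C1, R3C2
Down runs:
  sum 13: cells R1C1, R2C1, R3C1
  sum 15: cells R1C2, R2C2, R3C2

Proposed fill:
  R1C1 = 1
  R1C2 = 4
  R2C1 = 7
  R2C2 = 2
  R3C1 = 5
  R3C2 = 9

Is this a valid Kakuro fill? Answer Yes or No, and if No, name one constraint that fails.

Yes

Across: 1+4=5; 7+2=9; 5+9=14. Down: 1+7+5=13; 4+2+9=15. No digit repeats within any run.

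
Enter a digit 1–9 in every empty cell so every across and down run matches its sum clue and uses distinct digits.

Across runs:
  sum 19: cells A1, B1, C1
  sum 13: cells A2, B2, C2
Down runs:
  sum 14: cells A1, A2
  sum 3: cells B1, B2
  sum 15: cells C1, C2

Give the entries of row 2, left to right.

3 in 2 cells must be {1,2}.
The 19 across and the 3 down share only 2, so B1 = 2.
B2 = 3 − 2 = 1 completes the 3 down.
Nothing is forced directly, so branch on A1, whose candidates are 8 or 9. If A1 = 8: that forces C1 = 9, after which A2 would have to be in {3,4,5,7,8,9} for the 13 across but in {6} for the 14 down — contradiction. So A1 = 9.
C1 = 19 − 11 = 8 completes the 19 across.
A2 = 14 − 9 = 5 completes the 14 down.
C2 = 13 − 6 = 7 completes the 13 across.

5, 1, 7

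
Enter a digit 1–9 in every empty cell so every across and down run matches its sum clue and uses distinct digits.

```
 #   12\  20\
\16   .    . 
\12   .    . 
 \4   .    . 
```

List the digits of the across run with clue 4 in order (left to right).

1, 3

16 in 2 cells must be {7,9}; 4 in 2 cells must be {1,3}.
The 4 across and the 20 down share only 3, so R3C2 = 3.
Given what's placed, R1C2 must be 9 to fit the 16 across and 20 down.
R2C2 = 20 − 12 = 8 completes the 20 down.
R3C1 = 4 − 3 = 1 completes the 4 across.
R1C1 = 16 − 9 = 7 completes the 16 across.
R2C1 = 12 − 8 = 4 completes the 12 across.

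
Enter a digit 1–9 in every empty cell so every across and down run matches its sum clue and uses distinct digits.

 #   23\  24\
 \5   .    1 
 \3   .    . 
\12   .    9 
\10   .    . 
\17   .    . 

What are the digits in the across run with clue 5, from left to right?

3 in 2 cells must be {1,2}; 17 in 2 cells must be {8,9}.
R1C1 = 5 − 1 = 4 completes the 5 across.

4 1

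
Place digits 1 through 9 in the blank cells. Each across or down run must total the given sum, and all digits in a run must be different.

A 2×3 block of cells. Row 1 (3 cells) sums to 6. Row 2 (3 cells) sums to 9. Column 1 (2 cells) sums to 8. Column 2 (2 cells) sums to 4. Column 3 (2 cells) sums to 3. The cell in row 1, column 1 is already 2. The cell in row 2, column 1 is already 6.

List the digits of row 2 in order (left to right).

6 1 2

6 in 3 cells must be {1,2,3}; 4 in 2 cells must be {1,3}; 3 in 2 cells must be {1,2}.
Given what's placed, (1,3) must be 1 to fit the 6 across and 3 down.
(2,2) = 1: the only remaining digit allowed by both the 9 across and the 4 down.
(2,3) = 9 − 7 = 2 completes the 9 across.
(1,2) = 6 − 3 = 3 completes the 6 across.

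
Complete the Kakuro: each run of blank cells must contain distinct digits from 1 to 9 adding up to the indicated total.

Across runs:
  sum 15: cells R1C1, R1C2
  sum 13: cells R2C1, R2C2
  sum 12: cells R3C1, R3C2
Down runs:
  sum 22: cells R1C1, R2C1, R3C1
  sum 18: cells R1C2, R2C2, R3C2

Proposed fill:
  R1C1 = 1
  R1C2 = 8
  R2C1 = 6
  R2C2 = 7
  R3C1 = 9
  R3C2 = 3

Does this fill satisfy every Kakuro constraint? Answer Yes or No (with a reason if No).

No — the across run R1C1–R1C2 sums to 9, not 15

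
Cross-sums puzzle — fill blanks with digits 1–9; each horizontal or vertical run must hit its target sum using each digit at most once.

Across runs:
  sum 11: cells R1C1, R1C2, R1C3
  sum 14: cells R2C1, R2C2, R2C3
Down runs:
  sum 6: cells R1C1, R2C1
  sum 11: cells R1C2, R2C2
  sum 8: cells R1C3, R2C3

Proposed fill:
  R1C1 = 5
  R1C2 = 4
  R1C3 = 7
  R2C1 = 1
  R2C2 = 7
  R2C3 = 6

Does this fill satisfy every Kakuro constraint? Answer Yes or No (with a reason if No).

No — the across run R1C1–R1C3 sums to 16, not 11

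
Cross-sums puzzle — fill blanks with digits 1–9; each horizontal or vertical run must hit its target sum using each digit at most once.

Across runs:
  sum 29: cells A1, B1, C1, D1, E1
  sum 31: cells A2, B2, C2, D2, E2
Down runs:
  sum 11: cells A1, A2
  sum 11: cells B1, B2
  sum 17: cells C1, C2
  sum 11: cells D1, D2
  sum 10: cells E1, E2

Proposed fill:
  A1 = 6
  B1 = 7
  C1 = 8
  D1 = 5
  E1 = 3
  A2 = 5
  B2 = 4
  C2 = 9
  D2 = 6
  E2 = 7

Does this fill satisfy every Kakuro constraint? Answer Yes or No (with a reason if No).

Yes

Across: 6+7+8+5+3=29; 5+4+9+6+7=31. Down: 6+5=11; 7+4=11; 8+9=17; 5+6=11; 3+7=10. No digit repeats within any run.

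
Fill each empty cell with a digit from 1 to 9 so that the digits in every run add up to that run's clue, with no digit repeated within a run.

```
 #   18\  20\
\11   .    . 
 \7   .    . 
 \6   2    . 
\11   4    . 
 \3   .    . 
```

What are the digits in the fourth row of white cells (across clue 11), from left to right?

3 in 2 cells must be {1,2}.
R3C2 = 6 − 2 = 4 completes the 6 across.
R4C2 = 11 − 4 = 7 completes the 11 across.

4 7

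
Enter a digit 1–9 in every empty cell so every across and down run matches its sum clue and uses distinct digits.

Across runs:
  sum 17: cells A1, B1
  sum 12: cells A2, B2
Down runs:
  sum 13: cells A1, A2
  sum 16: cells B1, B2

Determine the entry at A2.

5

17 in 2 cells must be {8,9}; 16 in 2 cells must be {7,9}.
The 17 across and the 16 down share only 9, so B1 = 9.
B2 = 16 − 9 = 7 completes the 16 down.
A1 = 17 − 9 = 8 completes the 17 across.
A2 = 12 − 7 = 5 completes the 12 across.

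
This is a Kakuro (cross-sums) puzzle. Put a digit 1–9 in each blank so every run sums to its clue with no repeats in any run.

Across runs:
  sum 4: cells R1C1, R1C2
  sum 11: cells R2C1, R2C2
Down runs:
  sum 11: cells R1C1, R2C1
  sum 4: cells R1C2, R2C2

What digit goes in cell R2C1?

8

4 in 2 cells must be {1,3}.
The 4 across and the 11 down share only 3, so R1C1 = 3.
R1C2 = 4 − 3 = 1 completes the 4 across.
R2C1 = 11 − 3 = 8 completes the 11 down.
R2C2 = 11 − 8 = 3 completes the 11 across.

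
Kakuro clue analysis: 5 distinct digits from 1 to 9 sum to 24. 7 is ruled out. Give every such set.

5 distinct digits from 1–9 sum between 15 and 35.
Dropping sets that contain 7.

{1,2,4,8,9}; {1,3,5,6,9}; {1,4,5,6,8}; {2,3,4,6,9}; {2,3,5,6,8}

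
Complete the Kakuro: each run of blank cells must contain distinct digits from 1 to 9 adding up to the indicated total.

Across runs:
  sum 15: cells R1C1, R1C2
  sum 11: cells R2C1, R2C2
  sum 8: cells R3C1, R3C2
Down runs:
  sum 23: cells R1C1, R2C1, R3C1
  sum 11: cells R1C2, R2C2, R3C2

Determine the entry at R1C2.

23 in 3 cells must be {6,8,9}.
The 8 across and the 23 down share only 6, so R3C1 = 6.
R3C2 = 8 − 6 = 2 completes the 8 across.
Nothing is forced directly, so branch on R1C1, whose candidates are 8 or 9. If R1C1 = 8: then R1C2 would have to be in {7} for the 15 across but in {1,3,4,5,6,8} for the 11 down — contradiction. So R1C1 = 9.
R1C2 = 15 − 9 = 6 completes the 15 across.
R2C1 = 23 − 15 = 8 completes the 23 down.
R2C2 = 11 − 8 = 3 completes the 11 across.

6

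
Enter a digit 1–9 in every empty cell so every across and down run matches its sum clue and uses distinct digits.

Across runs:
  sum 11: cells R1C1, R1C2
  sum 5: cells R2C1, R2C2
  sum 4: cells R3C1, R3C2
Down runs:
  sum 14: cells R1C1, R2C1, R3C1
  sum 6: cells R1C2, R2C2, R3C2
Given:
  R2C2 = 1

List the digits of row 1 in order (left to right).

9 2

4 in 2 cells must be {1,3}; 6 in 3 cells must be {1,2,3}.
R2C1 = 5 − 1 = 4 completes the 5 across.
R3C2 = 3: the only remaining digit allowed by both the 4 across and the 6 down.
R1C2 = 6 − 4 = 2 completes the 6 down.
R3C1 = 4 − 3 = 1 completes the 4 across.
R1C1 = 11 − 2 = 9 completes the 11 across.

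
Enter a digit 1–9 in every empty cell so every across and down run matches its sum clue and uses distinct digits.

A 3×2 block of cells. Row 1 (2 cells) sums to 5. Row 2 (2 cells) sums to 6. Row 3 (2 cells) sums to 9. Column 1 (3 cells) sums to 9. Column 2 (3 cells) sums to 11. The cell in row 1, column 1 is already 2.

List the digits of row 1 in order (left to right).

(1,2) = 5 − 2 = 3 completes the 5 across.
Nothing is forced directly, so branch on (2,1), whose candidates are 1 or 4. If (2,1) = 1: then (2,2) would have to be in {5} for the 6 across but in {1,2,6,7} for the 11 down — contradiction. So (2,1) = 4.
(2,2) = 6 − 4 = 2 completes the 6 across.
(3,1) = 9 − 6 = 3 completes the 9 down.
(3,2) = 9 − 3 = 6 completes the 9 across.

2, 3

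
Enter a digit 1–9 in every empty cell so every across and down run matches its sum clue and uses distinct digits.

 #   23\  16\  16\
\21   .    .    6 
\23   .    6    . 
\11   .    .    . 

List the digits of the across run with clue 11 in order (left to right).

6 3 2

23 in 3 cells must be {6,8,9}.
Given what's placed, R1C1 must be 8 to fit the 21 across and 23 down.
R1C2 = 21 − 14 = 7 completes the 21 across.
R2C1 = 9: the only remaining digit allowed by both the 23 across and the 23 down.
R2C3 = 23 − 15 = 8 completes the 23 across.
R3C1 = 23 − 17 = 6 completes the 23 down.
R3C2 = 16 − 13 = 3 completes the 16 down.
R3C3 = 11 − 9 = 2 completes the 11 across.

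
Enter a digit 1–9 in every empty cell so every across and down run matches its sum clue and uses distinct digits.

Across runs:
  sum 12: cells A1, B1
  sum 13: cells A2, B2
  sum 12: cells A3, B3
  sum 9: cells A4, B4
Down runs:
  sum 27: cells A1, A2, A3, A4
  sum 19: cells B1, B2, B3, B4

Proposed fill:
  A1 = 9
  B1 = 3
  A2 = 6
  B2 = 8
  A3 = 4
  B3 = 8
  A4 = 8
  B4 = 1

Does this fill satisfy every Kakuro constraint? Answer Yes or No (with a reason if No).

No — the down run B1–B4 sums to 20, not 19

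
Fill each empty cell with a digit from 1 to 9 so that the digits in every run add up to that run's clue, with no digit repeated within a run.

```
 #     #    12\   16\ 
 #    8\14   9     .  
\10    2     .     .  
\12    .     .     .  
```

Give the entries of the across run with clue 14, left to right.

9 5

R1C3 = 14 − 9 = 5 completes the 14 across.
R2C2 = 1: the only remaining digit allowed by both the 10 across and the 12 down.
R2C3 = 10 − 3 = 7 completes the 10 across.
R3C1 = 8 − 2 = 6 completes the 8 down.
R3C2 = 12 − 10 = 2 completes the 12 down.
R3C3 = 12 − 8 = 4 completes the 12 across.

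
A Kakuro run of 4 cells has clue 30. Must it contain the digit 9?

The only way to make 30 from 4 distinct digits is {6,7,8,9}, which contains 9.

Yes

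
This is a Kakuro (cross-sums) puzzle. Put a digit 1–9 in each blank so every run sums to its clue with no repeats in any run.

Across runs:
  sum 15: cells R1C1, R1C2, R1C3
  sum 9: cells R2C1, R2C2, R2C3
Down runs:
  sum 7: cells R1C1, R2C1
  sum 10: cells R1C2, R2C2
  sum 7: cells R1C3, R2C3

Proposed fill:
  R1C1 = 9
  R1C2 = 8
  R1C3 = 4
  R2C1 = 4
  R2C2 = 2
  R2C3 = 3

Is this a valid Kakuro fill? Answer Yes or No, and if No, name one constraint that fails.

No — the down run R1C1–R2C1 sums to 13, not 7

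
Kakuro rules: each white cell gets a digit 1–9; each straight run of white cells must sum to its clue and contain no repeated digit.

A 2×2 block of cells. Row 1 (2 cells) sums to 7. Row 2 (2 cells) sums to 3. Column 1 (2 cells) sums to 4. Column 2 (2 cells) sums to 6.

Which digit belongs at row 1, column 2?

4

3 in 2 cells must be {1,2}; 4 in 2 cells must be {1,3}.
The 3 across and the 4 down share only 1, so (2,1) = 1.
(2,2) = 3 − 1 = 2 completes the 3 across.
(1,1) = 4 − 1 = 3 completes the 4 down.
(1,2) = 7 − 3 = 4 completes the 7 across.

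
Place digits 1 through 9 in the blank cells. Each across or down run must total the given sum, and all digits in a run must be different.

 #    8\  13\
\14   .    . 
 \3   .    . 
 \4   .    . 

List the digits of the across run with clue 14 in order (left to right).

3 in 2 cells must be {1,2}; 4 in 2 cells must be {1,3}.
The 14 across and the 8 down share only 5, so R1C1 = 5.
R1C2 = 14 − 5 = 9 completes the 14 across.
Given what's placed, R2C2 must be 1 to fit the 3 across and 13 down.
R3C1 = 1: the only remaining digit allowed by both the 4 across and the 8 down.
R3C2 = 4 − 1 = 3 completes the 4 across.
R2C1 = 3 − 1 = 2 completes the 3 across.

5 9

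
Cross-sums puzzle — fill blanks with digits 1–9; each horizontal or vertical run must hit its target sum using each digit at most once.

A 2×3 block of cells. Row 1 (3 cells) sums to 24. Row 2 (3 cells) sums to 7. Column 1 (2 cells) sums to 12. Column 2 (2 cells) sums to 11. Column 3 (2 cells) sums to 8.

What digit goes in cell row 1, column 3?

7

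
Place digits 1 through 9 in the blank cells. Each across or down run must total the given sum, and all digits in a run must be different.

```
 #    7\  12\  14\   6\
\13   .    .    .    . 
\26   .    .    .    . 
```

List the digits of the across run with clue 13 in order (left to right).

3, 4, 5, 1

Nothing is forced directly, so branch on R1C3, whose candidates are 5 or 6. If R1C3 = 6: that forces R1C2 = 4, R2C2 = 8, after which R2C3 would have to be in {2,3,4,5,6,7,9} for the 26 across but in {8} for the 14 down — contradiction. So R1C3 = 5.
R2C3 = 14 − 5 = 9 completes the 14 down.
Nothing is forced directly, so branch on R1C2, whose candidates are 3 or 4. If R1C2 = 3: then R2C2 would have to be in {2,3,4,5,6,7,8} for the 26 across but in {9} for the 12 down — contradiction. So R1C2 = 4.
R1C4 = 1: the only remaining digit allowed by both the 13 across and the 6 down.
R2C2 = 12 − 4 = 8 completes the 12 down.
R2C4 = 6 − 1 = 5 completes the 6 down.
R1C1 = 13 − 10 = 3 completes the 13 across.
R2C1 = 26 − 22 = 4 completes the 26 across.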